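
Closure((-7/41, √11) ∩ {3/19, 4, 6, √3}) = {3/19, √3}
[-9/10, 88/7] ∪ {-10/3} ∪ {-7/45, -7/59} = {-10/3} ∪ [-9/10, 88/7]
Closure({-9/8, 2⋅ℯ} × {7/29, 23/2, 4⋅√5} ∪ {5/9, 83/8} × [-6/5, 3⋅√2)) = ({5/9, 83/8} × [-6/5, 3⋅√2]) ∪ ({-9/8, 2⋅ℯ} × {7/29, 23/2, 4⋅√5})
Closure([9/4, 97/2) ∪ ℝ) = (-∞, ∞)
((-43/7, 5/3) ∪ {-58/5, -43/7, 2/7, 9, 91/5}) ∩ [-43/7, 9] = [-43/7, 5/3) ∪ {9}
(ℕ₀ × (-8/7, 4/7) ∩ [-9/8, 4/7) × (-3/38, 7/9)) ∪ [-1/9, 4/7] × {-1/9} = ([-1/9, 4/7] × {-1/9}) ∪ ({0} × (-3/38, 4/7))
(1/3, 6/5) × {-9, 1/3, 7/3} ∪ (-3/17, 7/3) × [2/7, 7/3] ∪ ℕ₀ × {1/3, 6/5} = (ℕ₀ × {1/3, 6/5}) ∪ ((1/3, 6/5) × {-9, 1/3, 7/3}) ∪ ((-3/17, 7/3) × [2/7, 7/3])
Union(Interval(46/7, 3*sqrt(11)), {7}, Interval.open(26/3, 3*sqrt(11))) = Interval(46/7, 3*sqrt(11))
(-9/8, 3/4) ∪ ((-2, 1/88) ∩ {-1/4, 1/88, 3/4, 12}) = (-9/8, 3/4)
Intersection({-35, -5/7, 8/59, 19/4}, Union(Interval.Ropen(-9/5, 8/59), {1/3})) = {-5/7}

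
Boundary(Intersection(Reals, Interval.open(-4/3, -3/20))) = {-4/3, -3/20}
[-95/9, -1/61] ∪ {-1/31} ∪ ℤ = ℤ ∪ [-95/9, -1/61]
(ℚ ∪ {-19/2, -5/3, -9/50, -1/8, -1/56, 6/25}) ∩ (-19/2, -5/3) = ℚ ∩ (-19/2, -5/3)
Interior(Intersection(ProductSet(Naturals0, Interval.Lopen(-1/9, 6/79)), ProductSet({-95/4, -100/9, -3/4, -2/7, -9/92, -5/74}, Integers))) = EmptySet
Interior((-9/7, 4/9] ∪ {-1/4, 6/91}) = (-9/7, 4/9)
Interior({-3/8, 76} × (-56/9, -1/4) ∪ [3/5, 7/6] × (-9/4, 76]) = (3/5, 7/6) × (-9/4, 76)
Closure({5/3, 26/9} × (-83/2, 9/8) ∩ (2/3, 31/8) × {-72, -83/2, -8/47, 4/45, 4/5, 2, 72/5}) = {5/3, 26/9} × {-8/47, 4/45, 4/5}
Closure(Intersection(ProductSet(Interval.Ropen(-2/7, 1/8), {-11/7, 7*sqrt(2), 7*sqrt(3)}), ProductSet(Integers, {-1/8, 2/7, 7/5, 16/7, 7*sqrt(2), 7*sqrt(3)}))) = ProductSet(Range(0, 1, 1), {7*sqrt(2), 7*sqrt(3)})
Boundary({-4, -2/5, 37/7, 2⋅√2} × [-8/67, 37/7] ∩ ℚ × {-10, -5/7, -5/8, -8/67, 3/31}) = {-4, -2/5, 37/7} × {-8/67, 3/31}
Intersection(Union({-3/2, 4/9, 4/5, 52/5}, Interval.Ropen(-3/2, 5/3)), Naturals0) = Range(0, 2, 1)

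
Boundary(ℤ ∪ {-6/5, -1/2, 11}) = ℤ ∪ {-6/5, -1/2}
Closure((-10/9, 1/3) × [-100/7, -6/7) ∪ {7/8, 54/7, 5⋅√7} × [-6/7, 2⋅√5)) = ({-10/9, 1/3} × [-100/7, -6/7]) ∪ ([-10/9, 1/3] × {-100/7, -6/7}) ∪ ((-10/9, 1/3) × [-100/7, -6/7)) ∪ ({7/8, 54/7, 5⋅√7} × [-6/7, 2⋅√5])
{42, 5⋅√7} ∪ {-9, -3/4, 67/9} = {-9, -3/4, 67/9, 42, 5⋅√7}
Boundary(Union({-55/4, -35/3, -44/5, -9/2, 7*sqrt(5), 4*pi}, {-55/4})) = {-55/4, -35/3, -44/5, -9/2, 7*sqrt(5), 4*pi}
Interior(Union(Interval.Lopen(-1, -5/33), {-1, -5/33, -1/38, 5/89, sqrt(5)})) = Interval.open(-1, -5/33)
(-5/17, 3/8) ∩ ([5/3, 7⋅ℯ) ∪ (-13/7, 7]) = (-5/17, 3/8)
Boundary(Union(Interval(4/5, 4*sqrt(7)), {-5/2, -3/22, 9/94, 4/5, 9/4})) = {-5/2, -3/22, 9/94, 4/5, 4*sqrt(7)}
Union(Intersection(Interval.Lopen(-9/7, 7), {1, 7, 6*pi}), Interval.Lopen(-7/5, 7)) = Interval.Lopen(-7/5, 7)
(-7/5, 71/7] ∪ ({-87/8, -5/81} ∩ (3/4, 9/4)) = (-7/5, 71/7]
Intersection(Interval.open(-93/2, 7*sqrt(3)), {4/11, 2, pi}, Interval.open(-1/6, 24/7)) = {4/11, 2, pi}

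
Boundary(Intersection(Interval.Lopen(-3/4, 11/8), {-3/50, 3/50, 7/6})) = {-3/50, 3/50, 7/6}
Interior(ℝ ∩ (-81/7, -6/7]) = (-81/7, -6/7)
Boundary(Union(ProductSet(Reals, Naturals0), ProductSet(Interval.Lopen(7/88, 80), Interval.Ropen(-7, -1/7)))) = Union(ProductSet({7/88, 80}, Interval(-7, -1/7)), ProductSet(Interval(7/88, 80), {-7, -1/7}), ProductSet(Reals, Complement(Naturals0, Interval.open(-7, -1/7))), ProductSet(Union(Interval(-oo, 7/88), Interval(80, oo)), Naturals0))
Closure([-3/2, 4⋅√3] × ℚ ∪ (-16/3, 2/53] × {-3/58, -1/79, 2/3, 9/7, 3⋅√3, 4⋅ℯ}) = ([-3/2, 4⋅√3] × ℝ) ∪ ([-16/3, 2/53] × {-3/58, -1/79, 2/3, 9/7, 3⋅√3, 4⋅ℯ})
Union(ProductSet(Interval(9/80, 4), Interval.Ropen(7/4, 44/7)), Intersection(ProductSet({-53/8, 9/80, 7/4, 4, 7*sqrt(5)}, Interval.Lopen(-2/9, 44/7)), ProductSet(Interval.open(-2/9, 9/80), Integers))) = ProductSet(Interval(9/80, 4), Interval.Ropen(7/4, 44/7))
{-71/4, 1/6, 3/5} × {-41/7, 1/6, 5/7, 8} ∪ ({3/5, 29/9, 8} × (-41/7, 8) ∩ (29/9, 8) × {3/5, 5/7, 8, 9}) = {-71/4, 1/6, 3/5} × {-41/7, 1/6, 5/7, 8}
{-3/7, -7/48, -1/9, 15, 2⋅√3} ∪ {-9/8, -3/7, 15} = {-9/8, -3/7, -7/48, -1/9, 15, 2⋅√3}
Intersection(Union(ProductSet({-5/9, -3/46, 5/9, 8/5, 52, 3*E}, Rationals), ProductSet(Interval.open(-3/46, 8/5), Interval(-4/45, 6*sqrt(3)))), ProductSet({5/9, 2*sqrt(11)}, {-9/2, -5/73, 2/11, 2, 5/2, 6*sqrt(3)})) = ProductSet({5/9}, {-9/2, -5/73, 2/11, 2, 5/2, 6*sqrt(3)})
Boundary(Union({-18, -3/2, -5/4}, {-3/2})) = {-18, -3/2, -5/4}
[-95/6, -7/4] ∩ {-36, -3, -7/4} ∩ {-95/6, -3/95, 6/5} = ∅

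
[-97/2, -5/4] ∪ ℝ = (-∞, ∞)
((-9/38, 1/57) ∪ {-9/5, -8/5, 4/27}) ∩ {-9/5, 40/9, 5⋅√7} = {-9/5}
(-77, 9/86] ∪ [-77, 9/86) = [-77, 9/86]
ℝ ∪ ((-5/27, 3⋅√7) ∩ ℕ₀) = ℝ ∪ {0, 1, …, 7}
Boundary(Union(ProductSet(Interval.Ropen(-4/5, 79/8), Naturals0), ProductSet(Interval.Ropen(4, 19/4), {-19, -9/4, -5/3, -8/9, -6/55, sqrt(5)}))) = Union(ProductSet(Interval(-4/5, 79/8), Naturals0), ProductSet(Interval(4, 19/4), {-19, -9/4, -5/3, -8/9, -6/55, sqrt(5)}))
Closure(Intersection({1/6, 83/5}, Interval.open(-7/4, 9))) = {1/6}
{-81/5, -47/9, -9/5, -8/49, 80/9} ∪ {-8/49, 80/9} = {-81/5, -47/9, -9/5, -8/49, 80/9}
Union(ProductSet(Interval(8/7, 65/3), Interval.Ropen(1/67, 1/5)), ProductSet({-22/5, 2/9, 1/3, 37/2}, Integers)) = Union(ProductSet({-22/5, 2/9, 1/3, 37/2}, Integers), ProductSet(Interval(8/7, 65/3), Interval.Ropen(1/67, 1/5)))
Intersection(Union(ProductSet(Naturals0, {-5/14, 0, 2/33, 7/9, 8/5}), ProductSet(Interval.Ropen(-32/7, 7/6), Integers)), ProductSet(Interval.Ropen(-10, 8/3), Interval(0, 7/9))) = Union(ProductSet(Interval.Ropen(-32/7, 7/6), Range(0, 1, 1)), ProductSet(Range(0, 3, 1), {0, 2/33, 7/9}))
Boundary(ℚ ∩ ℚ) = ℝ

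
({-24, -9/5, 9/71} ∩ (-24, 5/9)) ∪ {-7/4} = {-9/5, -7/4, 9/71}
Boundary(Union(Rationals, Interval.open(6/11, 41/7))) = Union(Interval(-oo, 6/11), Interval(41/7, oo))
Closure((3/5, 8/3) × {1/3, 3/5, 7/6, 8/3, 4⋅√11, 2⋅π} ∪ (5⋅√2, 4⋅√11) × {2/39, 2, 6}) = ([5⋅√2, 4⋅√11] × {2/39, 2, 6}) ∪ ([3/5, 8/3] × {1/3, 3/5, 7/6, 8/3, 4⋅√11, 2⋅π})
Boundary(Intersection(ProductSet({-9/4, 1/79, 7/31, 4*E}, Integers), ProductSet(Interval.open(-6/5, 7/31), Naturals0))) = ProductSet({1/79}, Naturals0)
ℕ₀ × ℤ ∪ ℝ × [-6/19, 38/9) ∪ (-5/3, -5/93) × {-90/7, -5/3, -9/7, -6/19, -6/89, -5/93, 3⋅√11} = (ℕ₀ × ℤ) ∪ (ℝ × [-6/19, 38/9)) ∪ ((-5/3, -5/93) × {-90/7, -5/3, -9/7, -6/19, -6/89, -5/93, 3⋅√11})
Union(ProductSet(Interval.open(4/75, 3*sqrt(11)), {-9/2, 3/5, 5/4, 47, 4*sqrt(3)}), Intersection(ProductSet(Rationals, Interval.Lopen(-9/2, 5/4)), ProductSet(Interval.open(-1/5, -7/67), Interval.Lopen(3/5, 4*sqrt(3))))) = Union(ProductSet(Intersection(Interval.open(-1/5, -7/67), Rationals), Interval.Lopen(3/5, 5/4)), ProductSet(Interval.open(4/75, 3*sqrt(11)), {-9/2, 3/5, 5/4, 47, 4*sqrt(3)}))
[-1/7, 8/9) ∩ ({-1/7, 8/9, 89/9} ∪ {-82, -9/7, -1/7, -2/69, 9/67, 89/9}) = {-1/7, -2/69, 9/67}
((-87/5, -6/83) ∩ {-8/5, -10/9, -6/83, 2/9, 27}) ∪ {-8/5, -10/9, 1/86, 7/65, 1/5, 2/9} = {-8/5, -10/9, 1/86, 7/65, 1/5, 2/9}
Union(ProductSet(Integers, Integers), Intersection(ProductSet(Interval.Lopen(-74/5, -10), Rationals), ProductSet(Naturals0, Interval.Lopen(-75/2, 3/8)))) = ProductSet(Integers, Integers)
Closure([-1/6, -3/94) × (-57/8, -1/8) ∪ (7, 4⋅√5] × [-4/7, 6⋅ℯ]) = ({-1/6, -3/94} × [-57/8, -1/8]) ∪ ([-1/6, -3/94] × {-57/8, -1/8}) ∪ ([-1/6, -3/94) × (-57/8, -1/8)) ∪ ([7, 4⋅√5] × [-4/7, 6⋅ℯ])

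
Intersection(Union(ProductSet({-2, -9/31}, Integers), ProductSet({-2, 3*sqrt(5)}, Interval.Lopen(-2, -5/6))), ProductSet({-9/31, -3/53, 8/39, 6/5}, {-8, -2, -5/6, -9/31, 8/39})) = ProductSet({-9/31}, {-8, -2})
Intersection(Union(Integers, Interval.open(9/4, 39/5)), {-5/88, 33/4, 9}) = {9}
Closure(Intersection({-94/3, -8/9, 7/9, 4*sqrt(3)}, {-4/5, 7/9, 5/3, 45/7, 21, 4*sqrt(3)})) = {7/9, 4*sqrt(3)}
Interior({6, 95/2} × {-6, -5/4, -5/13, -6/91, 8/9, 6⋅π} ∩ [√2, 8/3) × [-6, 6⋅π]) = ∅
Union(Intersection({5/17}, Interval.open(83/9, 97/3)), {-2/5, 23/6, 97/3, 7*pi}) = {-2/5, 23/6, 97/3, 7*pi}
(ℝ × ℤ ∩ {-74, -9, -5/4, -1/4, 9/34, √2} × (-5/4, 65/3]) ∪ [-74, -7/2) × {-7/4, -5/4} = ([-74, -7/2) × {-7/4, -5/4}) ∪ ({-74, -9, -5/4, -1/4, 9/34, √2} × {-1, 0, …, 21})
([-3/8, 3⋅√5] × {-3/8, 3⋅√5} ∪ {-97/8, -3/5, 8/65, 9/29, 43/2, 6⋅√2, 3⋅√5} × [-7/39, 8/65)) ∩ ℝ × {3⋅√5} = [-3/8, 3⋅√5] × {3⋅√5}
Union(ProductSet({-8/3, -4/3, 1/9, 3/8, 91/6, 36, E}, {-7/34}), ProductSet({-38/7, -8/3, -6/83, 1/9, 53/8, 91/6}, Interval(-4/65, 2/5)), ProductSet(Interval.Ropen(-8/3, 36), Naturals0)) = Union(ProductSet({-38/7, -8/3, -6/83, 1/9, 53/8, 91/6}, Interval(-4/65, 2/5)), ProductSet({-8/3, -4/3, 1/9, 3/8, 91/6, 36, E}, {-7/34}), ProductSet(Interval.Ropen(-8/3, 36), Naturals0))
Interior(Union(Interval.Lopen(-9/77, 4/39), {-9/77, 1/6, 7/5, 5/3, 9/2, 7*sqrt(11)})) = Interval.open(-9/77, 4/39)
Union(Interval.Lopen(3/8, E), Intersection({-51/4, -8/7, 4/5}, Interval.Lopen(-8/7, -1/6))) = Interval.Lopen(3/8, E)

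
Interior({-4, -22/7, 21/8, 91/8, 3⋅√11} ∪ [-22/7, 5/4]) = (-22/7, 5/4)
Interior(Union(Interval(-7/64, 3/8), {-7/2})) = Interval.open(-7/64, 3/8)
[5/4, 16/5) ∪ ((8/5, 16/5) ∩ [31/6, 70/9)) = [5/4, 16/5)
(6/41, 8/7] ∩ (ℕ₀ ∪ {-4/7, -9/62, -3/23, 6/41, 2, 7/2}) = {1}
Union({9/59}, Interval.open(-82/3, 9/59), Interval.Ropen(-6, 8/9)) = Interval.open(-82/3, 8/9)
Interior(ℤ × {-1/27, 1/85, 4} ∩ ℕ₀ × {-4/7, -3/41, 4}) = ∅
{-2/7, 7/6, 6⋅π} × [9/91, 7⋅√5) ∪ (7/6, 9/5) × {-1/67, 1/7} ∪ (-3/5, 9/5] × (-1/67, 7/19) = ((7/6, 9/5) × {-1/67, 1/7}) ∪ ((-3/5, 9/5] × (-1/67, 7/19)) ∪ ({-2/7, 7/6, 6⋅π} × [9/91, 7⋅√5))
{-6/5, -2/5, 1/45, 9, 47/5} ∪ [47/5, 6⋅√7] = {-6/5, -2/5, 1/45, 9} ∪ [47/5, 6⋅√7]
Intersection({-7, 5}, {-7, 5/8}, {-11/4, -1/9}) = EmptySet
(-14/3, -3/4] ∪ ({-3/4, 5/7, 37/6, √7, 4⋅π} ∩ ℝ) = (-14/3, -3/4] ∪ {5/7, 37/6, √7, 4⋅π}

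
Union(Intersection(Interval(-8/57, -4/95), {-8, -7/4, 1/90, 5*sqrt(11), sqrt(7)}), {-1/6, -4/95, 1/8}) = {-1/6, -4/95, 1/8}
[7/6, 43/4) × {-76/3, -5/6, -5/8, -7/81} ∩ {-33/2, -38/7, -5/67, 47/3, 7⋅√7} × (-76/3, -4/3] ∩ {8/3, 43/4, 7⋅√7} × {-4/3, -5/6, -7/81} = ∅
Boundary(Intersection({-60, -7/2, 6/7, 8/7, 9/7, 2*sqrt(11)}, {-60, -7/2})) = {-60, -7/2}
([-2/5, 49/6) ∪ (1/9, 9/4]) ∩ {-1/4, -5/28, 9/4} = {-1/4, -5/28, 9/4}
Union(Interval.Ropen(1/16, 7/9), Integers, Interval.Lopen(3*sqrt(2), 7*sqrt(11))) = Union(Integers, Interval.Ropen(1/16, 7/9), Interval.Lopen(3*sqrt(2), 7*sqrt(11)))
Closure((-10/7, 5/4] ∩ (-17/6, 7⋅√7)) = [-10/7, 5/4]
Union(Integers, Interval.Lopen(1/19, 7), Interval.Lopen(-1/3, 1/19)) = Union(Integers, Interval.Lopen(-1/3, 7))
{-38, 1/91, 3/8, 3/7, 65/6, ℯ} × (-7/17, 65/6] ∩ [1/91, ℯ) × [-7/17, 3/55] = {1/91, 3/8, 3/7} × (-7/17, 3/55]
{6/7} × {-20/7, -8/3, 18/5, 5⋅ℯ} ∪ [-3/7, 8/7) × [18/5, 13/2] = ({6/7} × {-20/7, -8/3, 18/5, 5⋅ℯ}) ∪ ([-3/7, 8/7) × [18/5, 13/2])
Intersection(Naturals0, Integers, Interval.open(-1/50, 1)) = Range(0, 1, 1)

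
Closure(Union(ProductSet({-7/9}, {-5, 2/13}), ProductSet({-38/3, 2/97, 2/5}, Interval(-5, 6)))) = Union(ProductSet({-7/9}, {-5, 2/13}), ProductSet({-38/3, 2/97, 2/5}, Interval(-5, 6)))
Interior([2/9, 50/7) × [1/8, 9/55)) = (2/9, 50/7) × (1/8, 9/55)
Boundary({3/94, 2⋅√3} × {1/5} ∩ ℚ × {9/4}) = ∅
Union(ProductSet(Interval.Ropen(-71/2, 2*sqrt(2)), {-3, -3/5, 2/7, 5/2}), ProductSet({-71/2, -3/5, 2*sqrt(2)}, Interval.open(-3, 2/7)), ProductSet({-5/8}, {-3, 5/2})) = Union(ProductSet({-71/2, -3/5, 2*sqrt(2)}, Interval.open(-3, 2/7)), ProductSet(Interval.Ropen(-71/2, 2*sqrt(2)), {-3, -3/5, 2/7, 5/2}))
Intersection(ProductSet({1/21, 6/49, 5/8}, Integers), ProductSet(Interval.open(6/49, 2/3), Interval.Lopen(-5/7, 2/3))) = ProductSet({5/8}, Range(0, 1, 1))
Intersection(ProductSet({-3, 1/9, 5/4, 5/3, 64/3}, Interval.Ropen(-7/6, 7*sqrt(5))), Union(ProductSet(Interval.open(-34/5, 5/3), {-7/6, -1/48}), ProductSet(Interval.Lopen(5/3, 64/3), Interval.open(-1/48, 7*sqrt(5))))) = Union(ProductSet({64/3}, Interval.open(-1/48, 7*sqrt(5))), ProductSet({-3, 1/9, 5/4}, {-7/6, -1/48}))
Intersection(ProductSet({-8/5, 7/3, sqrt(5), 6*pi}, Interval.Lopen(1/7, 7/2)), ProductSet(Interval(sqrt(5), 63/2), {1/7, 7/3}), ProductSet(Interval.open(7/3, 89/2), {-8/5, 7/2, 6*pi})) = EmptySet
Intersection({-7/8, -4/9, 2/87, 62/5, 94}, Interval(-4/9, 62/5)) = {-4/9, 2/87, 62/5}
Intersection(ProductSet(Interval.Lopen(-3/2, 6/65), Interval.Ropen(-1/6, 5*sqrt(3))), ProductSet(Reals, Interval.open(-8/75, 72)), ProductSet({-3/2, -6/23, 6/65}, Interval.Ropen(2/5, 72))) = ProductSet({-6/23, 6/65}, Interval.Ropen(2/5, 5*sqrt(3)))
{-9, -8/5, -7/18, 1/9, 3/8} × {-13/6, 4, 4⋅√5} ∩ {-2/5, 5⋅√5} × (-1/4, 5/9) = ∅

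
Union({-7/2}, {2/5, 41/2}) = {-7/2, 2/5, 41/2}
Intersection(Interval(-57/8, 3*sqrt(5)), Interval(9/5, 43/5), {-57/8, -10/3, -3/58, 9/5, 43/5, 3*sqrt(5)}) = {9/5, 3*sqrt(5)}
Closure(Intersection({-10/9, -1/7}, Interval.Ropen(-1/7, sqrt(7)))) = {-1/7}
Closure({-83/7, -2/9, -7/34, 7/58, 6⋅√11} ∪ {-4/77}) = {-83/7, -2/9, -7/34, -4/77, 7/58, 6⋅√11}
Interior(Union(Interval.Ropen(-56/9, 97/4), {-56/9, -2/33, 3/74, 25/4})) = Interval.open(-56/9, 97/4)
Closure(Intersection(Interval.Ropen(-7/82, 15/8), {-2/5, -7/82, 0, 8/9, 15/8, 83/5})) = {-7/82, 0, 8/9}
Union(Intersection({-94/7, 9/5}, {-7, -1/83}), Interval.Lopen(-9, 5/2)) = Interval.Lopen(-9, 5/2)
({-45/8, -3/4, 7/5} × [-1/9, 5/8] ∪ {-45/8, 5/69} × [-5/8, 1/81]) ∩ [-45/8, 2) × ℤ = {-45/8, -3/4, 5/69, 7/5} × {0}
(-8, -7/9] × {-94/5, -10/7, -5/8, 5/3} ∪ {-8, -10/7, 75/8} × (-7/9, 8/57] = ({-8, -10/7, 75/8} × (-7/9, 8/57]) ∪ ((-8, -7/9] × {-94/5, -10/7, -5/8, 5/3})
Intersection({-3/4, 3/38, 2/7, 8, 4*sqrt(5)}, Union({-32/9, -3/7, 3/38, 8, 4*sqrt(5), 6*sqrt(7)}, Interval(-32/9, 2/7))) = {-3/4, 3/38, 2/7, 8, 4*sqrt(5)}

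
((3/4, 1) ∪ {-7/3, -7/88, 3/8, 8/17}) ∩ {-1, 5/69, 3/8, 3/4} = {3/8}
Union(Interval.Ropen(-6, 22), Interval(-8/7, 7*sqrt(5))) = Interval.Ropen(-6, 22)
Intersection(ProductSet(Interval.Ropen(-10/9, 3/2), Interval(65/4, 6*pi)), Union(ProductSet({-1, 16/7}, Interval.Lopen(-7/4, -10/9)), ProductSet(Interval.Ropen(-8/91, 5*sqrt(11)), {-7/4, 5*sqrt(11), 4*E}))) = ProductSet(Interval.Ropen(-8/91, 3/2), {5*sqrt(11)})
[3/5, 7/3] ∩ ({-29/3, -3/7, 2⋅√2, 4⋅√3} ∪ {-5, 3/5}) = {3/5}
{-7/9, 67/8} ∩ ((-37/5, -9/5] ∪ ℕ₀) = ∅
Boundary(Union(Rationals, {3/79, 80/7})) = Reals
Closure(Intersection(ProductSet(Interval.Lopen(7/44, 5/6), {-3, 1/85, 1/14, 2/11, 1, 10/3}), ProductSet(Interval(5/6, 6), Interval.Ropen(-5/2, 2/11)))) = ProductSet({5/6}, {1/85, 1/14})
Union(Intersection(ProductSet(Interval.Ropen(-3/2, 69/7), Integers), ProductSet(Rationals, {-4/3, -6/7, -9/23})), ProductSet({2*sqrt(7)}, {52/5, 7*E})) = ProductSet({2*sqrt(7)}, {52/5, 7*E})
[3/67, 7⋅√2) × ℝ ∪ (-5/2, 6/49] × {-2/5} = ((-5/2, 6/49] × {-2/5}) ∪ ([3/67, 7⋅√2) × ℝ)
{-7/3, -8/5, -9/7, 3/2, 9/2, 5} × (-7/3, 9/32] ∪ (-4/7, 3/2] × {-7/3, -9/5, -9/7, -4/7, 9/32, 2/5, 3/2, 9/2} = ({-7/3, -8/5, -9/7, 3/2, 9/2, 5} × (-7/3, 9/32]) ∪ ((-4/7, 3/2] × {-7/3, -9/5, -9/7, -4/7, 9/32, 2/5, 3/2, 9/2})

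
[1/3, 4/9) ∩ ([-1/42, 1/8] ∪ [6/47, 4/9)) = [1/3, 4/9)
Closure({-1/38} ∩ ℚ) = {-1/38}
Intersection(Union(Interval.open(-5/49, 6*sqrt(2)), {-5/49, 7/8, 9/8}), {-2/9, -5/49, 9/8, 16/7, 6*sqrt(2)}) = {-5/49, 9/8, 16/7}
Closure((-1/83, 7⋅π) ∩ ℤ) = {0, 1, …, 21}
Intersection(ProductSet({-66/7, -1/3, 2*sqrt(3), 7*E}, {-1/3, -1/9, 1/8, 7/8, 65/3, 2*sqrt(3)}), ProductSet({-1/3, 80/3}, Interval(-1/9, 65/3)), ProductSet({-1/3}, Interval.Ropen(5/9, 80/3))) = ProductSet({-1/3}, {7/8, 65/3, 2*sqrt(3)})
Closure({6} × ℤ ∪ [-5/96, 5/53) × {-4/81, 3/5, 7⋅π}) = ({6} × ℤ) ∪ ([-5/96, 5/53] × {-4/81, 3/5, 7⋅π})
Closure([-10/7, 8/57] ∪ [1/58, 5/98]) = [-10/7, 8/57]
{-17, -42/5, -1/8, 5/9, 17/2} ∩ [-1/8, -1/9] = {-1/8}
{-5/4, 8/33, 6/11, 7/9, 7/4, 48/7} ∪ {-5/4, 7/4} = {-5/4, 8/33, 6/11, 7/9, 7/4, 48/7}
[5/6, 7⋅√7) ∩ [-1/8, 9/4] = [5/6, 9/4]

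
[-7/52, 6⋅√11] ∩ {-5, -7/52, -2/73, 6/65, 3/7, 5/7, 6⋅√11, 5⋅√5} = {-7/52, -2/73, 6/65, 3/7, 5/7, 6⋅√11, 5⋅√5}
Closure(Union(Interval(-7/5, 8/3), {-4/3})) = Interval(-7/5, 8/3)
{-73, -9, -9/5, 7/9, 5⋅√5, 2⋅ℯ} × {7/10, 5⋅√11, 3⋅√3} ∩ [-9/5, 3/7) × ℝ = {-9/5} × {7/10, 5⋅√11, 3⋅√3}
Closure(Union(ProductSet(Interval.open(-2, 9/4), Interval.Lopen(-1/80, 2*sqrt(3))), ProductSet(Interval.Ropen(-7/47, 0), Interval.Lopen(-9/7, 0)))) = Union(ProductSet({-2, 9/4}, Interval(-1/80, 2*sqrt(3))), ProductSet({-7/47, 0}, Interval(-9/7, -1/80)), ProductSet(Interval(-2, 9/4), {2*sqrt(3)}), ProductSet(Interval.open(-2, 9/4), Interval.Lopen(-1/80, 2*sqrt(3))), ProductSet(Interval(-7/47, 0), {-9/7}), ProductSet(Interval.Ropen(-7/47, 0), Interval.Lopen(-9/7, 0)), ProductSet(Union(Interval(-2, -7/47), Interval(0, 9/4)), {-1/80, 2*sqrt(3)}))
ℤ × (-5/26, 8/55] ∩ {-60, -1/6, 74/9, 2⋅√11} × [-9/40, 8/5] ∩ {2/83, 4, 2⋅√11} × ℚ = ∅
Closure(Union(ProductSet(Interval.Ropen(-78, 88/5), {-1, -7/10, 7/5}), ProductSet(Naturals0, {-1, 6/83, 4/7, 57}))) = Union(ProductSet(Interval(-78, 88/5), {-1, -7/10, 7/5}), ProductSet(Naturals0, {-1, 6/83, 4/7, 57}))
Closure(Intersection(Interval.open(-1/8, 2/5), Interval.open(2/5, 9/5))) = EmptySet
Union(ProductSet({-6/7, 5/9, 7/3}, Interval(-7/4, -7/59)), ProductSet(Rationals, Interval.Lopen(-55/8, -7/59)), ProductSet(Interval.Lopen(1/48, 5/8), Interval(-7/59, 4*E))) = Union(ProductSet(Interval.Lopen(1/48, 5/8), Interval(-7/59, 4*E)), ProductSet(Rationals, Interval.Lopen(-55/8, -7/59)))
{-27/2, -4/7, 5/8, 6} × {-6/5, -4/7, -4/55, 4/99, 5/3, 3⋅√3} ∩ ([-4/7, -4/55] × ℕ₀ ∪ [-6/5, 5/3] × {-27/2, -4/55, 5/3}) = {-4/7, 5/8} × {-4/55, 5/3}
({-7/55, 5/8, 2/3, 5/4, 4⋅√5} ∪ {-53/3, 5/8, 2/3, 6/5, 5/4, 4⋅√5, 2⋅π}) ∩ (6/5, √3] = {5/4}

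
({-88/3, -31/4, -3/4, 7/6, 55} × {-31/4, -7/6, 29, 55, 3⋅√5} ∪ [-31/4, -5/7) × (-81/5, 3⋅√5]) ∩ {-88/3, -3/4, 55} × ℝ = ({-3/4} × (-81/5, 3⋅√5]) ∪ ({-88/3, -3/4, 55} × {-31/4, -7/6, 29, 55, 3⋅√5})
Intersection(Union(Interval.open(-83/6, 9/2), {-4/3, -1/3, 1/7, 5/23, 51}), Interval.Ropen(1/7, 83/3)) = Interval.Ropen(1/7, 9/2)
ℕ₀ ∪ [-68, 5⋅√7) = [-68, 5⋅√7) ∪ ℕ₀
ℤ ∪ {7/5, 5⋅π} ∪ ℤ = ℤ ∪ {7/5, 5⋅π}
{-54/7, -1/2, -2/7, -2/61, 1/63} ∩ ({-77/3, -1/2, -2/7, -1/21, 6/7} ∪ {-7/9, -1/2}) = {-1/2, -2/7}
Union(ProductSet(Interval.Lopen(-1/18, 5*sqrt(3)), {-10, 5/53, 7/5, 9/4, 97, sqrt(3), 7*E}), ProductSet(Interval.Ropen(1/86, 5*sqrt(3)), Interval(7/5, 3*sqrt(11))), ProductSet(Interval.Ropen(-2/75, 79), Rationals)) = Union(ProductSet(Interval.Lopen(-1/18, 5*sqrt(3)), {-10, 5/53, 7/5, 9/4, 97, sqrt(3), 7*E}), ProductSet(Interval.Ropen(-2/75, 79), Rationals), ProductSet(Interval.Ropen(1/86, 5*sqrt(3)), Interval(7/5, 3*sqrt(11))))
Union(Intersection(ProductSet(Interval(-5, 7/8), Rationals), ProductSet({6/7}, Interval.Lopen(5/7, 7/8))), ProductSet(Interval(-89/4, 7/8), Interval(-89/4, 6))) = ProductSet(Interval(-89/4, 7/8), Interval(-89/4, 6))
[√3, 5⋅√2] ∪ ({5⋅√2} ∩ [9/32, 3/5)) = [√3, 5⋅√2]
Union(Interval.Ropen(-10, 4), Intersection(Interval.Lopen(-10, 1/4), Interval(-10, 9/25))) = Interval.Ropen(-10, 4)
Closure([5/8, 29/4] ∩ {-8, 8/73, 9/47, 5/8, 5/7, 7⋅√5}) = {5/8, 5/7}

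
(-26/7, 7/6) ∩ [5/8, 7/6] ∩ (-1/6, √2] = [5/8, 7/6)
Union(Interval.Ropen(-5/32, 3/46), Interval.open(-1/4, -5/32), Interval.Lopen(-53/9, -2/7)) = Union(Interval.Lopen(-53/9, -2/7), Interval.open(-1/4, 3/46))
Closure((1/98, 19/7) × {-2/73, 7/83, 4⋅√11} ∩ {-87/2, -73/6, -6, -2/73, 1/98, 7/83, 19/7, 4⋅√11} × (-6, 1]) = {7/83} × {-2/73, 7/83}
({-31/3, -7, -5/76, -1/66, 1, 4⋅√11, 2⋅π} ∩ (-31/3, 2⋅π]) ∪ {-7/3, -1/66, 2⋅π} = {-7, -7/3, -5/76, -1/66, 1, 2⋅π}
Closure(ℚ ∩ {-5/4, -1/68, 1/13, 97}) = {-5/4, -1/68, 1/13, 97}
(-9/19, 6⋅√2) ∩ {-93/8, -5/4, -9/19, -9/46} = {-9/46}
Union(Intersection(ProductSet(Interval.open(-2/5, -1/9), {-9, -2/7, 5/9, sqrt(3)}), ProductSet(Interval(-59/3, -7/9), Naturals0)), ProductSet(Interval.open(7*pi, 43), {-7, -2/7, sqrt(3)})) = ProductSet(Interval.open(7*pi, 43), {-7, -2/7, sqrt(3)})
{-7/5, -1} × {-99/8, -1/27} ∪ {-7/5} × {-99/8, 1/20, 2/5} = ({-7/5} × {-99/8, 1/20, 2/5}) ∪ ({-7/5, -1} × {-99/8, -1/27})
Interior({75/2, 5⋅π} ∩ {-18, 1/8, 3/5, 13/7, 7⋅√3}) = ∅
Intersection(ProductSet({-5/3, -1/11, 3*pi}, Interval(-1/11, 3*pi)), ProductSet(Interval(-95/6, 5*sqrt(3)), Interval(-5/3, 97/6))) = ProductSet({-5/3, -1/11}, Interval(-1/11, 3*pi))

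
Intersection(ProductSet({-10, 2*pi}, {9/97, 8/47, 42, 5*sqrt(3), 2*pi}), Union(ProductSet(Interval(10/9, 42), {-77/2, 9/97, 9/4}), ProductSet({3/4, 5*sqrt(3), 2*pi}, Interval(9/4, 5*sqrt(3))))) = ProductSet({2*pi}, {9/97, 5*sqrt(3), 2*pi})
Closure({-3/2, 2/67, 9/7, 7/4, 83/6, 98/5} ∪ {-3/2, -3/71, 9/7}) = {-3/2, -3/71, 2/67, 9/7, 7/4, 83/6, 98/5}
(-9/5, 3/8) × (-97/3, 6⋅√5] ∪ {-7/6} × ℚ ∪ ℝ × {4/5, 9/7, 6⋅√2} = ({-7/6} × ℚ) ∪ (ℝ × {4/5, 9/7, 6⋅√2}) ∪ ((-9/5, 3/8) × (-97/3, 6⋅√5])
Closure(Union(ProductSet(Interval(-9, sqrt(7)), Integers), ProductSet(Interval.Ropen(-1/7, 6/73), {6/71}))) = Union(ProductSet(Interval(-9, sqrt(7)), Integers), ProductSet(Interval(-1/7, 6/73), {6/71}))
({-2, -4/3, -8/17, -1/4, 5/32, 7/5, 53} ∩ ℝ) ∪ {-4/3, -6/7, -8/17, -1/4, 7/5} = {-2, -4/3, -6/7, -8/17, -1/4, 5/32, 7/5, 53}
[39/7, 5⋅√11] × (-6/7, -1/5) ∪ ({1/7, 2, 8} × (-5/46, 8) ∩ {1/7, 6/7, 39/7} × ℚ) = ({1/7} × (ℚ ∩ (-5/46, 8))) ∪ ([39/7, 5⋅√11] × (-6/7, -1/5))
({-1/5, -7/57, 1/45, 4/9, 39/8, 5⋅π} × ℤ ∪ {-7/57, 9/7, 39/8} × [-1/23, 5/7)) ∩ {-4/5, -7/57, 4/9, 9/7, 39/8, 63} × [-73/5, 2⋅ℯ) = ({-7/57, 4/9, 39/8} × {-14, -13, …, 5}) ∪ ({-7/57, 9/7, 39/8} × [-1/23, 5/7))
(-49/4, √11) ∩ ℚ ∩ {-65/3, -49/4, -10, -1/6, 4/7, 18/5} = {-10, -1/6, 4/7}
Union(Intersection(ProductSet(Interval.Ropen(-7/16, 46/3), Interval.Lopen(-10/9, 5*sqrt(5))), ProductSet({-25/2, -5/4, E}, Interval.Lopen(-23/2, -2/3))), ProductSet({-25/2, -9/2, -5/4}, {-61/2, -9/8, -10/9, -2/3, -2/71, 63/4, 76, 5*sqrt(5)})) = Union(ProductSet({E}, Interval.Lopen(-10/9, -2/3)), ProductSet({-25/2, -9/2, -5/4}, {-61/2, -9/8, -10/9, -2/3, -2/71, 63/4, 76, 5*sqrt(5)}))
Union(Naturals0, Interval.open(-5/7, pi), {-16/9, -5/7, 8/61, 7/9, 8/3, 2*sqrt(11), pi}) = Union({-16/9, 2*sqrt(11)}, Interval(-5/7, pi), Naturals0)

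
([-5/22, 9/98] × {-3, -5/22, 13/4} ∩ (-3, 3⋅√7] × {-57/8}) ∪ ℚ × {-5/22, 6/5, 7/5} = ℚ × {-5/22, 6/5, 7/5}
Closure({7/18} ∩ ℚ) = {7/18}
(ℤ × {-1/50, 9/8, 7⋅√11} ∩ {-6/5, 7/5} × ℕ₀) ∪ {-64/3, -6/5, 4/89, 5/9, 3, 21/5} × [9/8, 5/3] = {-64/3, -6/5, 4/89, 5/9, 3, 21/5} × [9/8, 5/3]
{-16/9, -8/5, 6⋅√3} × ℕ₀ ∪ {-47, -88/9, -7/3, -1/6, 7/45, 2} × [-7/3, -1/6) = ({-16/9, -8/5, 6⋅√3} × ℕ₀) ∪ ({-47, -88/9, -7/3, -1/6, 7/45, 2} × [-7/3, -1/6))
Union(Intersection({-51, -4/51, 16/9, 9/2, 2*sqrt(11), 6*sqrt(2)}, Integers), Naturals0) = Union({-51}, Naturals0)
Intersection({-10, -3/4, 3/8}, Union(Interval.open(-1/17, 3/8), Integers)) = {-10}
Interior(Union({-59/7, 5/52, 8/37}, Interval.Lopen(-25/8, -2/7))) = Interval.open(-25/8, -2/7)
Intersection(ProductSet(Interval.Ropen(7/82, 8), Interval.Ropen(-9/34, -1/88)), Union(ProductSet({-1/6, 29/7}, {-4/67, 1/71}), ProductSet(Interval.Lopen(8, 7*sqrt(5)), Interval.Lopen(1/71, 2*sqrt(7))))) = ProductSet({29/7}, {-4/67})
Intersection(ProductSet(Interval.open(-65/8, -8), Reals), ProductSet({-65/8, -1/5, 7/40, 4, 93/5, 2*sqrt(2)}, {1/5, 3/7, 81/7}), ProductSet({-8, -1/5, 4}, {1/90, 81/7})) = EmptySet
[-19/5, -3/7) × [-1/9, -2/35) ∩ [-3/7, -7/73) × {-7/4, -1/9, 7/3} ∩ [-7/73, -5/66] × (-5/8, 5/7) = ∅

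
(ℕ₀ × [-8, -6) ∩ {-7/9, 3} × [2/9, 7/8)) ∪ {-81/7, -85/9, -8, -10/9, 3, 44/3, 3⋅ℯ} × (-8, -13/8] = {-81/7, -85/9, -8, -10/9, 3, 44/3, 3⋅ℯ} × (-8, -13/8]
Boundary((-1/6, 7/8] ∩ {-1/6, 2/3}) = {2/3}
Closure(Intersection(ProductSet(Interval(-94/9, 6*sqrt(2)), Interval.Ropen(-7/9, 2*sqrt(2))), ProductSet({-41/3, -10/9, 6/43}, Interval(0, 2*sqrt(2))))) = ProductSet({-10/9, 6/43}, Interval(0, 2*sqrt(2)))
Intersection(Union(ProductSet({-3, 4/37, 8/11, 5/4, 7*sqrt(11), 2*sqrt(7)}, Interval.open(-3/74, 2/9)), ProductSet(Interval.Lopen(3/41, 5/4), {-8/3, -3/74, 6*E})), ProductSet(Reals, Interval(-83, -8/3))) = ProductSet(Interval.Lopen(3/41, 5/4), {-8/3})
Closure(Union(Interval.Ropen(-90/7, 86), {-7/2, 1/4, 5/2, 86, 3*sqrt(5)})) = Interval(-90/7, 86)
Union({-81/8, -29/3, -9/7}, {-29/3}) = {-81/8, -29/3, -9/7}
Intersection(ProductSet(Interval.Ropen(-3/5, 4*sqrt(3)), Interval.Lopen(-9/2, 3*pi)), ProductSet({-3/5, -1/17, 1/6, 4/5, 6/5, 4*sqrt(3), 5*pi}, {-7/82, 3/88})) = ProductSet({-3/5, -1/17, 1/6, 4/5, 6/5}, {-7/82, 3/88})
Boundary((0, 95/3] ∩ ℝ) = {0, 95/3}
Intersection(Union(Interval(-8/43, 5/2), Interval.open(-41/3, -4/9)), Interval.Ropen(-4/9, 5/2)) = Interval.Ropen(-8/43, 5/2)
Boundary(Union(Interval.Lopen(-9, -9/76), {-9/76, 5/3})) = {-9, -9/76, 5/3}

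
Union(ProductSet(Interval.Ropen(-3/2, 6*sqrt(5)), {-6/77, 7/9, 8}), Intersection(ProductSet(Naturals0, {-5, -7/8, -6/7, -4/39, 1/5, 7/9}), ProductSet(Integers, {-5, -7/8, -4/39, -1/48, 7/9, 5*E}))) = Union(ProductSet(Interval.Ropen(-3/2, 6*sqrt(5)), {-6/77, 7/9, 8}), ProductSet(Naturals0, {-5, -7/8, -4/39, 7/9}))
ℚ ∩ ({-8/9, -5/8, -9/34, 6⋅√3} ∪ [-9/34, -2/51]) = {-8/9, -5/8} ∪ (ℚ ∩ [-9/34, -2/51])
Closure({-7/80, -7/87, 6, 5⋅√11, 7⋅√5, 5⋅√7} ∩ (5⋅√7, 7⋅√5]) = {7⋅√5}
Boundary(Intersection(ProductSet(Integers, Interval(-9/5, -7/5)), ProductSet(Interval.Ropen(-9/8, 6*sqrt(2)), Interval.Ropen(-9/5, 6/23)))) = ProductSet(Range(-1, 9, 1), Interval(-9/5, -7/5))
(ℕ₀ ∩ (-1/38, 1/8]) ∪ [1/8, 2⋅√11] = {0} ∪ [1/8, 2⋅√11]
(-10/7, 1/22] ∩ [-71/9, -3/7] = (-10/7, -3/7]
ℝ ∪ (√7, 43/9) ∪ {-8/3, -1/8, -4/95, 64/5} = (-∞, ∞)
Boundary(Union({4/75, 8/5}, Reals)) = EmptySet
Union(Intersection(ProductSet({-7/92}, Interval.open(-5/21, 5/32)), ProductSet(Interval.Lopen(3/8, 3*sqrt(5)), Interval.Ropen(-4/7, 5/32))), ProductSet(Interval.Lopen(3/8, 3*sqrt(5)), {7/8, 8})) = ProductSet(Interval.Lopen(3/8, 3*sqrt(5)), {7/8, 8})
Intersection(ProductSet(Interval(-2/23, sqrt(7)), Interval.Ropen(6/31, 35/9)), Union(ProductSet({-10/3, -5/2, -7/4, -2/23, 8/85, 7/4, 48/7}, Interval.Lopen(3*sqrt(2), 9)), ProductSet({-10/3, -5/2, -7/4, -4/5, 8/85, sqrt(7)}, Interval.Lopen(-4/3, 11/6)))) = ProductSet({8/85, sqrt(7)}, Interval(6/31, 11/6))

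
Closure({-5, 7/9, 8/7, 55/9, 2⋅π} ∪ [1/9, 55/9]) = {-5, 2⋅π} ∪ [1/9, 55/9]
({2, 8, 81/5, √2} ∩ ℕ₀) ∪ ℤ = ℤ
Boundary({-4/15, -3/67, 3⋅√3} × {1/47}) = {-4/15, -3/67, 3⋅√3} × {1/47}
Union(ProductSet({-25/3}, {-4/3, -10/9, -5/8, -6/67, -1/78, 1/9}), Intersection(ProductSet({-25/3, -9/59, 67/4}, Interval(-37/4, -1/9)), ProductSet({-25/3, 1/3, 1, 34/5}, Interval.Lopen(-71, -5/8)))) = ProductSet({-25/3}, Union({-6/67, -1/78, 1/9}, Interval(-37/4, -5/8)))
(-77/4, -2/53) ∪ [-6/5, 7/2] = (-77/4, 7/2]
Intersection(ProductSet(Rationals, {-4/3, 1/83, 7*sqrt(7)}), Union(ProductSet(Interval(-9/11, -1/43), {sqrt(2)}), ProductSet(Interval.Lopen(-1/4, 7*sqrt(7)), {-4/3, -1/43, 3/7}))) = ProductSet(Intersection(Interval.Lopen(-1/4, 7*sqrt(7)), Rationals), {-4/3})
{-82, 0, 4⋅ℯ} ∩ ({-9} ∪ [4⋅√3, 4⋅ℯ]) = {4⋅ℯ}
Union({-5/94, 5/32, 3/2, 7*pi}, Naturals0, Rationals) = Union({7*pi}, Rationals)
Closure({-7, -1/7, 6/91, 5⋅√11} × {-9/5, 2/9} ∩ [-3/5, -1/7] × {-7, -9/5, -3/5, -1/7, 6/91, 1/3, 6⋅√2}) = {-1/7} × {-9/5}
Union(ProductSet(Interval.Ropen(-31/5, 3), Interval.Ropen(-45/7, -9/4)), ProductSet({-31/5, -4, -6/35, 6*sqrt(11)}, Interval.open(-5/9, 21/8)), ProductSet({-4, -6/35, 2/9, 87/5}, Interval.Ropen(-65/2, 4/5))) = Union(ProductSet({-31/5, -4, -6/35, 6*sqrt(11)}, Interval.open(-5/9, 21/8)), ProductSet({-4, -6/35, 2/9, 87/5}, Interval.Ropen(-65/2, 4/5)), ProductSet(Interval.Ropen(-31/5, 3), Interval.Ropen(-45/7, -9/4)))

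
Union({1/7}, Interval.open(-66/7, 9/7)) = Interval.open(-66/7, 9/7)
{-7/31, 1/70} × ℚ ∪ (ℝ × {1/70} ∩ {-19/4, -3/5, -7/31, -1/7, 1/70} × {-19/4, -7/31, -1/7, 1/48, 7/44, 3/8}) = {-7/31, 1/70} × ℚ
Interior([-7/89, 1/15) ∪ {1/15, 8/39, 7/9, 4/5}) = (-7/89, 1/15)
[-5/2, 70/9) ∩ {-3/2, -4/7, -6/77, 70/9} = {-3/2, -4/7, -6/77}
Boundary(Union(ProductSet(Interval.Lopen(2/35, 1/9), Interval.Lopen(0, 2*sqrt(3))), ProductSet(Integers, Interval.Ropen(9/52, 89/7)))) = Union(ProductSet(Complement(Integers, Interval.open(2/35, 1/9)), Interval(9/52, 89/7)), ProductSet({2/35, 1/9}, Interval(0, 2*sqrt(3))), ProductSet(Integers, Interval(2*sqrt(3), 89/7)), ProductSet(Interval(2/35, 1/9), {0, 2*sqrt(3)}))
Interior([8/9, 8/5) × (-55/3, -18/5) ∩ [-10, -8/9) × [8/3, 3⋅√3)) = ∅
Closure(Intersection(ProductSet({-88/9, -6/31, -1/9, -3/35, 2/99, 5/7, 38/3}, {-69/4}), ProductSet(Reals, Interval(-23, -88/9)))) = ProductSet({-88/9, -6/31, -1/9, -3/35, 2/99, 5/7, 38/3}, {-69/4})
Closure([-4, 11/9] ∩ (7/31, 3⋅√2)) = [7/31, 11/9]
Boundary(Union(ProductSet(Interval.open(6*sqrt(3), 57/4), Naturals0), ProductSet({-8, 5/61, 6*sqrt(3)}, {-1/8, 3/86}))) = Union(ProductSet({-8, 5/61, 6*sqrt(3)}, {-1/8, 3/86}), ProductSet(Interval(6*sqrt(3), 57/4), Naturals0))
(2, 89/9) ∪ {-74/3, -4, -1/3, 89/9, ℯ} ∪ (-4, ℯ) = {-74/3} ∪ [-4, 89/9]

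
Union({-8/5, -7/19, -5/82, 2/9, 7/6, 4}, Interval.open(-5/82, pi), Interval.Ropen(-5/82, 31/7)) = Union({-8/5, -7/19}, Interval.Ropen(-5/82, 31/7))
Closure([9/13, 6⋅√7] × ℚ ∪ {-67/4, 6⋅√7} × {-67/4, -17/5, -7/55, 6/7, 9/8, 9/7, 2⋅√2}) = ([9/13, 6⋅√7] × ℝ) ∪ ({-67/4, 6⋅√7} × {-67/4, -17/5, -7/55, 6/7, 9/8, 9/7, 2⋅√2})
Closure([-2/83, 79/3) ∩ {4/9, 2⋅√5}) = {4/9, 2⋅√5}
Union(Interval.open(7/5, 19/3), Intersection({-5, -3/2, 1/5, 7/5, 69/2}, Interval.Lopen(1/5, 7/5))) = Interval.Ropen(7/5, 19/3)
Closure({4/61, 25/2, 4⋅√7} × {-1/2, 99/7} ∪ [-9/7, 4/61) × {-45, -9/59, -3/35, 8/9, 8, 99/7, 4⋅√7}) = ({4/61, 25/2, 4⋅√7} × {-1/2, 99/7}) ∪ ([-9/7, 4/61] × {-45, -9/59, -3/35, 8/9, 8, 99/7, 4⋅√7})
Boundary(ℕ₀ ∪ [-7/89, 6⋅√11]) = {-7/89, 6⋅√11} ∪ (ℕ₀ \ (-7/89, 6⋅√11))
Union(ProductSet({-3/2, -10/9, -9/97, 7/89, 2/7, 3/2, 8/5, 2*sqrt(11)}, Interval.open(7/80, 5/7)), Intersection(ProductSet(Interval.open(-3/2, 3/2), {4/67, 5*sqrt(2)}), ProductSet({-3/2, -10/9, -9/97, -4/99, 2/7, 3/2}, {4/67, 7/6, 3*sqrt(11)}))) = Union(ProductSet({-10/9, -9/97, -4/99, 2/7}, {4/67}), ProductSet({-3/2, -10/9, -9/97, 7/89, 2/7, 3/2, 8/5, 2*sqrt(11)}, Interval.open(7/80, 5/7)))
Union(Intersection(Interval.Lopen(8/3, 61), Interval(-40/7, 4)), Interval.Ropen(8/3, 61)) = Interval.Ropen(8/3, 61)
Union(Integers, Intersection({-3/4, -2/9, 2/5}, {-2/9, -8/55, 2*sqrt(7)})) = Union({-2/9}, Integers)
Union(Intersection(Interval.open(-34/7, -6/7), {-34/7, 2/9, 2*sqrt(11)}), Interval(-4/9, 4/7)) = Interval(-4/9, 4/7)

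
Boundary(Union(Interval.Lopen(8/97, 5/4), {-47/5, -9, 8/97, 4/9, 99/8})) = {-47/5, -9, 8/97, 5/4, 99/8}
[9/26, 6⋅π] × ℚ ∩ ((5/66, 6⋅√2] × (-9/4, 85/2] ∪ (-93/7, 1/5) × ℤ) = [9/26, 6⋅√2] × (ℚ ∩ (-9/4, 85/2])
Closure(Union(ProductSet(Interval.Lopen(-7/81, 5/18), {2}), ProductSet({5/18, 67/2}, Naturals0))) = Union(ProductSet({5/18, 67/2}, Naturals0), ProductSet(Interval(-7/81, 5/18), {2}))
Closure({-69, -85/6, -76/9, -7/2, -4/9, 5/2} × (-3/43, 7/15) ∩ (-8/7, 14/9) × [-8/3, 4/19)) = {-4/9} × [-3/43, 4/19]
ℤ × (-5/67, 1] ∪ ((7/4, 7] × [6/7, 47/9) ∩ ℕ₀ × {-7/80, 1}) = ℤ × (-5/67, 1]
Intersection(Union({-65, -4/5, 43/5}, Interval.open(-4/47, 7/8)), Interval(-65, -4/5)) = {-65, -4/5}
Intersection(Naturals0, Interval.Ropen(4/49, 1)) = EmptySet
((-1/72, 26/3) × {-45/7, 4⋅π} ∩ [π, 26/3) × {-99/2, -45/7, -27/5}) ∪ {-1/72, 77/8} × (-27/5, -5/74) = ([π, 26/3) × {-45/7}) ∪ ({-1/72, 77/8} × (-27/5, -5/74))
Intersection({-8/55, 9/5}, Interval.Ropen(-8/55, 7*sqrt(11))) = {-8/55, 9/5}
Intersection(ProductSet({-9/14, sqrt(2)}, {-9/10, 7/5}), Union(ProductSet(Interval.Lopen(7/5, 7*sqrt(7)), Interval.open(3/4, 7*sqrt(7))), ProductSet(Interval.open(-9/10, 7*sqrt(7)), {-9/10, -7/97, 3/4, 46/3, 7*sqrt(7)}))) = Union(ProductSet({sqrt(2)}, {7/5}), ProductSet({-9/14, sqrt(2)}, {-9/10}))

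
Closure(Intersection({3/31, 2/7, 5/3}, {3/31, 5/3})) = {3/31, 5/3}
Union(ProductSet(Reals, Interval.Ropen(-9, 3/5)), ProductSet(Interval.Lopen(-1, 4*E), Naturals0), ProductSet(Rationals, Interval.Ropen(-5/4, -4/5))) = Union(ProductSet(Interval.Lopen(-1, 4*E), Naturals0), ProductSet(Reals, Interval.Ropen(-9, 3/5)))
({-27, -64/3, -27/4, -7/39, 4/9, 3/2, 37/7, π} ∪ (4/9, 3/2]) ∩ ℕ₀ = {1}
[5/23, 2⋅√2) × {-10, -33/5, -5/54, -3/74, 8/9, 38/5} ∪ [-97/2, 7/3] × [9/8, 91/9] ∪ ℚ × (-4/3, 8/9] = (ℚ × (-4/3, 8/9]) ∪ ([-97/2, 7/3] × [9/8, 91/9]) ∪ ([5/23, 2⋅√2) × {-10, -33/5, -5/54, -3/74, 8/9, 38/5})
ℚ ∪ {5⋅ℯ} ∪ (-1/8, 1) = ℚ ∪ [-1/8, 1] ∪ {5⋅ℯ}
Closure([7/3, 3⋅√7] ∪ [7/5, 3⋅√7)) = [7/5, 3⋅√7]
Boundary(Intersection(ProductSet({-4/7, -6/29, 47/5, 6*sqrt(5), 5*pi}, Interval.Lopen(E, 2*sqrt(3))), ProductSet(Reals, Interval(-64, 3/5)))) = EmptySet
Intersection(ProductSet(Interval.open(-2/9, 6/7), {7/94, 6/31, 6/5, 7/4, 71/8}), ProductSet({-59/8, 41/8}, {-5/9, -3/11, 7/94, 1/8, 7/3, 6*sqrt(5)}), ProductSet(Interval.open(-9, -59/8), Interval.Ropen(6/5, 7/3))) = EmptySet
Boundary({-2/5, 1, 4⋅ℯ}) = {-2/5, 1, 4⋅ℯ}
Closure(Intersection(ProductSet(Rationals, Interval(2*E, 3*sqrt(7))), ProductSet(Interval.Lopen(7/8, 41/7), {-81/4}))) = EmptySet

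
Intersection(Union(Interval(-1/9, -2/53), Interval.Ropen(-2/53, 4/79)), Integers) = Range(0, 1, 1)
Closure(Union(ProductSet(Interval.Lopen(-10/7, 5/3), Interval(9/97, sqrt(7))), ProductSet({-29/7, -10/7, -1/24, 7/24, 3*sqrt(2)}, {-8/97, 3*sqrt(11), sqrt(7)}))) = Union(ProductSet({-29/7, -10/7, -1/24, 7/24, 3*sqrt(2)}, {-8/97, 3*sqrt(11), sqrt(7)}), ProductSet(Interval(-10/7, 5/3), Interval(9/97, sqrt(7))))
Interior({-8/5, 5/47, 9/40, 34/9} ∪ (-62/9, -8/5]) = (-62/9, -8/5)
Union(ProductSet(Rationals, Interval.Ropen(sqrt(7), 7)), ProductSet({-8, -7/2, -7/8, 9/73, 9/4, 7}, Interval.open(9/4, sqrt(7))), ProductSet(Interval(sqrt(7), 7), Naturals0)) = Union(ProductSet({-8, -7/2, -7/8, 9/73, 9/4, 7}, Interval.open(9/4, sqrt(7))), ProductSet(Interval(sqrt(7), 7), Naturals0), ProductSet(Rationals, Interval.Ropen(sqrt(7), 7)))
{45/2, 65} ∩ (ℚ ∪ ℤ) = {45/2, 65}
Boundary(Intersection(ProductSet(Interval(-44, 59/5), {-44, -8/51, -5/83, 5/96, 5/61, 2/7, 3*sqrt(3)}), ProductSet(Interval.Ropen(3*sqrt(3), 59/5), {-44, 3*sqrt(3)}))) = ProductSet(Interval(3*sqrt(3), 59/5), {-44, 3*sqrt(3)})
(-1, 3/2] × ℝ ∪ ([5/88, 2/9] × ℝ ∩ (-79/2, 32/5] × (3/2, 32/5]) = (-1, 3/2] × ℝ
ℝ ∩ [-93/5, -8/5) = [-93/5, -8/5)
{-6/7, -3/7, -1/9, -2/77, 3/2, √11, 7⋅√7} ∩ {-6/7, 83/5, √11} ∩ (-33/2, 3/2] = {-6/7}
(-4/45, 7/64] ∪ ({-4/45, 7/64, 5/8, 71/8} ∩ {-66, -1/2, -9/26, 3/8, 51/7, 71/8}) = (-4/45, 7/64] ∪ {71/8}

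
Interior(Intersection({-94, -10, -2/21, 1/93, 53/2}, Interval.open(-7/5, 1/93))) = EmptySet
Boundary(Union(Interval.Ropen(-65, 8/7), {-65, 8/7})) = {-65, 8/7}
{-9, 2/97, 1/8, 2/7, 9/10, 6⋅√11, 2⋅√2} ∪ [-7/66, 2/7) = {-9, 9/10, 6⋅√11, 2⋅√2} ∪ [-7/66, 2/7]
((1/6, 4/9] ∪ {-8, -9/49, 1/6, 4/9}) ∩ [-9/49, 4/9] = {-9/49} ∪ [1/6, 4/9]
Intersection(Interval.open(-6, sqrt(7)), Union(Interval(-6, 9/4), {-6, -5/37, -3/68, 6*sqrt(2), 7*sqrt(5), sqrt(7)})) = Interval.Lopen(-6, 9/4)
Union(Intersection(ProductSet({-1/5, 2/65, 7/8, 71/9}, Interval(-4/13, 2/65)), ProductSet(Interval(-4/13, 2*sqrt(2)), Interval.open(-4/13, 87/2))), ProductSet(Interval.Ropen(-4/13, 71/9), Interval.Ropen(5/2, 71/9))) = Union(ProductSet({-1/5, 2/65, 7/8}, Interval.Lopen(-4/13, 2/65)), ProductSet(Interval.Ropen(-4/13, 71/9), Interval.Ropen(5/2, 71/9)))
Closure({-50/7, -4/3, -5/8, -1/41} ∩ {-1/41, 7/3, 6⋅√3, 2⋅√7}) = {-1/41}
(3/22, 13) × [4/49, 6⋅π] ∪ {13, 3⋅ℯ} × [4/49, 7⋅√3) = ((3/22, 13) × [4/49, 6⋅π]) ∪ ({13, 3⋅ℯ} × [4/49, 7⋅√3))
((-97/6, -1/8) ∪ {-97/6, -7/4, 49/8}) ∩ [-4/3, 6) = [-4/3, -1/8)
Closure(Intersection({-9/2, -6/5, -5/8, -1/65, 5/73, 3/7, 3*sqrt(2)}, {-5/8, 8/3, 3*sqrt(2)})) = {-5/8, 3*sqrt(2)}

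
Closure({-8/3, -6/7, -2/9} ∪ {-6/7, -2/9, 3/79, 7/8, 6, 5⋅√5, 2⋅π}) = {-8/3, -6/7, -2/9, 3/79, 7/8, 6, 5⋅√5, 2⋅π}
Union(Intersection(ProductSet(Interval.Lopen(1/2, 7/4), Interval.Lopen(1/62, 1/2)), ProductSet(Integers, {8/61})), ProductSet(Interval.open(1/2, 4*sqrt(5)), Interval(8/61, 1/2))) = ProductSet(Interval.open(1/2, 4*sqrt(5)), Interval(8/61, 1/2))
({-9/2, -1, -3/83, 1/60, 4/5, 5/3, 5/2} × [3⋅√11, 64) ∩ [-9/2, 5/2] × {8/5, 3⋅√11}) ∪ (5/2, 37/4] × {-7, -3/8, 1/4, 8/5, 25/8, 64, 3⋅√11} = ({-9/2, -1, -3/83, 1/60, 4/5, 5/3, 5/2} × {3⋅√11}) ∪ ((5/2, 37/4] × {-7, -3/8, 1/4, 8/5, 25/8, 64, 3⋅√11})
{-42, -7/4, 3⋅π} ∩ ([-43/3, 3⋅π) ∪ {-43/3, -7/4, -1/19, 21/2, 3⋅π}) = {-7/4, 3⋅π}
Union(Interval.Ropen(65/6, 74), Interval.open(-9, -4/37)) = Union(Interval.open(-9, -4/37), Interval.Ropen(65/6, 74))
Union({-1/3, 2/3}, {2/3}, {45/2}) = {-1/3, 2/3, 45/2}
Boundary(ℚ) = ℝ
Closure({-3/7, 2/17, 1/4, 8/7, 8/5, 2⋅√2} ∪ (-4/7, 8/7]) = [-4/7, 8/7] ∪ {8/5, 2⋅√2}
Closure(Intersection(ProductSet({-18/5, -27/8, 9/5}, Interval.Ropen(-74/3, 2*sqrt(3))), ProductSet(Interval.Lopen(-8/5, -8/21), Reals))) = EmptySet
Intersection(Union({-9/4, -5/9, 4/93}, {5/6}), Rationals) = {-9/4, -5/9, 4/93, 5/6}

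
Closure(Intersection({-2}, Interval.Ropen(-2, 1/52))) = {-2}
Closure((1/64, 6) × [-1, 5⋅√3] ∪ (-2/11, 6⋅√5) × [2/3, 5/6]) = ([1/64, 6] × {-1, 5⋅√3}) ∪ ([-2/11, 6⋅√5] × [2/3, 5/6]) ∪ ((1/64, 6) × [-1, 5⋅√3]) ∪ ({1/64, 6} × ([-1, 2/3] ∪ [5/6, 5⋅√3]))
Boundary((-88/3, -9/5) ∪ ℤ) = {-88/3, -9/5} ∪ (ℤ \ (-88/3, -9/5))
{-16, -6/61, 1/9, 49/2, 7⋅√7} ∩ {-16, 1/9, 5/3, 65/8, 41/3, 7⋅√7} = {-16, 1/9, 7⋅√7}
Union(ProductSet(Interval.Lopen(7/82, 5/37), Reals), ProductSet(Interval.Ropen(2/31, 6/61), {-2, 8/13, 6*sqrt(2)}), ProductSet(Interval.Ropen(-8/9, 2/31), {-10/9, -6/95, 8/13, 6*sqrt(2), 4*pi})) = Union(ProductSet(Interval.Ropen(-8/9, 2/31), {-10/9, -6/95, 8/13, 6*sqrt(2), 4*pi}), ProductSet(Interval.Ropen(2/31, 6/61), {-2, 8/13, 6*sqrt(2)}), ProductSet(Interval.Lopen(7/82, 5/37), Reals))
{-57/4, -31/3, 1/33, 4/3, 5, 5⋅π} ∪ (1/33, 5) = {-57/4, -31/3, 5⋅π} ∪ [1/33, 5]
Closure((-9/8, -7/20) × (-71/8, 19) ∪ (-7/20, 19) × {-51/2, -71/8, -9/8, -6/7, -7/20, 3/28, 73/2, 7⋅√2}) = ({-9/8, -7/20} × [-71/8, 19]) ∪ ([-9/8, -7/20] × {-71/8, 19}) ∪ ((-9/8, -7/20) × (-71/8, 19)) ∪ ([-7/20, 19] × {-51/2, -71/8, -9/8, -6/7, -7/20, 3/28, 73/2, 7⋅√2})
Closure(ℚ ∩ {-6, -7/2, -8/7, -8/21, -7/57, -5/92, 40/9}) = {-6, -7/2, -8/7, -8/21, -7/57, -5/92, 40/9}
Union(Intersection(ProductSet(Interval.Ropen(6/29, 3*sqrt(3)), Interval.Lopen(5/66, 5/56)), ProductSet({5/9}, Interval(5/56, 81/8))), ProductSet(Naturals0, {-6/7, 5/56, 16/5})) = Union(ProductSet({5/9}, {5/56}), ProductSet(Naturals0, {-6/7, 5/56, 16/5}))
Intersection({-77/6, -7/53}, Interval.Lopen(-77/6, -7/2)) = EmptySet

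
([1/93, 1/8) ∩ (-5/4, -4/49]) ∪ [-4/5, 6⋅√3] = [-4/5, 6⋅√3]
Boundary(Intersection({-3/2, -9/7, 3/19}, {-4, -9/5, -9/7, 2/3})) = {-9/7}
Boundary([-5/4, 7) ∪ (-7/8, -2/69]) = {-5/4, 7}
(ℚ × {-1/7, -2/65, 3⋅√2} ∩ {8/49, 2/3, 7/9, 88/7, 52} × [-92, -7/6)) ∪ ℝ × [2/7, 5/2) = ℝ × [2/7, 5/2)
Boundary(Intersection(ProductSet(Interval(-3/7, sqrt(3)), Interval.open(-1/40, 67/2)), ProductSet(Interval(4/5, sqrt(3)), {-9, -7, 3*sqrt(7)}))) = ProductSet(Interval(4/5, sqrt(3)), {3*sqrt(7)})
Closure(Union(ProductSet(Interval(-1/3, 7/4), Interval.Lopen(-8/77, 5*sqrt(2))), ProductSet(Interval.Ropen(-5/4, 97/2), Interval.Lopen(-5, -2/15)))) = Union(ProductSet({-5/4, 97/2}, Interval(-5, -2/15)), ProductSet(Interval(-5/4, 97/2), {-5, -2/15}), ProductSet(Interval.Ropen(-5/4, 97/2), Interval.Lopen(-5, -2/15)), ProductSet(Interval(-1/3, 7/4), Interval(-8/77, 5*sqrt(2))))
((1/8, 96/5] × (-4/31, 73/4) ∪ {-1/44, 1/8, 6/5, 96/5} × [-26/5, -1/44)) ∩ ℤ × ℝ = {1, 2, …, 19} × (-4/31, 73/4)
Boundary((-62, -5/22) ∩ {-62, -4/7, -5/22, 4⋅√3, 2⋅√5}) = {-4/7}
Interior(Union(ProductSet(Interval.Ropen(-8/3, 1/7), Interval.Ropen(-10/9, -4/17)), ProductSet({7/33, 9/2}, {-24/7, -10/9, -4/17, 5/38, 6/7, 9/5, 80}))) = ProductSet(Interval.open(-8/3, 1/7), Interval.open(-10/9, -4/17))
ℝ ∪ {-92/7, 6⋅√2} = ℝ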